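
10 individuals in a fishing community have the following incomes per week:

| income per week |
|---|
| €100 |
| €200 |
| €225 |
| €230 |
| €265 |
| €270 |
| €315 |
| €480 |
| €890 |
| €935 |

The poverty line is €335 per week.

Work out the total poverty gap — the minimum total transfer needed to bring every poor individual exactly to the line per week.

€740

Below z: €100, €200, €225, €230, €265, €270, €315 (q = 7 of N = 10).
Individual gaps: 335−100 = 235; 335−200 = 135; 335−225 = 110; 335−230 = 105; 335−265 = 70; 335−270 = 65; 335−315 = 20.
Aggregate gap = €740.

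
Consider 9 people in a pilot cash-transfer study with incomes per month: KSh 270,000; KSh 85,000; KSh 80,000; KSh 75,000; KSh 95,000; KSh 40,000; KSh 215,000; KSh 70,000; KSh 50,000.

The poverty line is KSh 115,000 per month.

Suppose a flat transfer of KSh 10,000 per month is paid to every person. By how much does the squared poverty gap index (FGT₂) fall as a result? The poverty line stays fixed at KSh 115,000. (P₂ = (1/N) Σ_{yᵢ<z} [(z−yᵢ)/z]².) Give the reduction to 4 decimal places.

Before: below the line — KSh 40,000, KSh 50,000, KSh 70,000, KSh 75,000, KSh 80,000, KSh 85,000, KSh 95,000; squared poverty gap index (FGT₂) = 0.134426.
After the KSh 10,000 transfer: below the line — KSh 50,000, KSh 60,000, KSh 80,000, KSh 85,000, KSh 90,000, KSh 95,000, KSh 105,000; squared poverty gap index (FGT₂) = 0.088217.
Reduction = 0.134426 − 0.088217 = 0.0462.

0.0462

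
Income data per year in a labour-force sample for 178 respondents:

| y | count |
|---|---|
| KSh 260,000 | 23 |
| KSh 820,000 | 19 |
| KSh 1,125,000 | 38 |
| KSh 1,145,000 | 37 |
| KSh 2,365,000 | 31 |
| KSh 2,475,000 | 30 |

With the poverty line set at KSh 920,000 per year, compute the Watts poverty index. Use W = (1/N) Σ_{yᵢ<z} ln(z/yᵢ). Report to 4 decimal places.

Poor units: 23×KSh 260,000, 19×KSh 820,000 (q = 42 of N = 178).
Log gaps: ln(920000/260000) = 1.2637 (×23); ln(920000/820000) = 0.1151 (×19).
W = 31.251234 / 178 = 0.1756.

0.1756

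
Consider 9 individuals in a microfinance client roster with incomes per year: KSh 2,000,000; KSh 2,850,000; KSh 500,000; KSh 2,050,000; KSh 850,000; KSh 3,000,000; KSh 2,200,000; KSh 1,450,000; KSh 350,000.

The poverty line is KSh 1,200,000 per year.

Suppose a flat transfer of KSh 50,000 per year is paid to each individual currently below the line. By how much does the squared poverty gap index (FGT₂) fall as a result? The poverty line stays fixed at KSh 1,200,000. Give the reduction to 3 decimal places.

0.014

Before: below the line — KSh 350,000, KSh 500,000, KSh 850,000; squared poverty gap index (FGT₂) = 0.10301.
After the KSh 50,000 transfer: below the line — KSh 400,000, KSh 550,000, KSh 900,000; squared poverty gap index (FGT₂) = 0.08893.
Reduction = 0.10301 − 0.08893 = 0.014.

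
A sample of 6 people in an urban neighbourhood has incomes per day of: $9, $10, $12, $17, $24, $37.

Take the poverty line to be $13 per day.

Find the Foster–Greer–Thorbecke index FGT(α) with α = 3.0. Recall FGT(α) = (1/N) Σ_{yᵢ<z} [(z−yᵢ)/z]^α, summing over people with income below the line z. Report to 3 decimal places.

0.007

Incomes under z: $9, $10, $12 (q = 3 of N = 6).
Relative gaps: (13−9)/13 = 0.3077; (13−10)/13 = 0.2308; (13−12)/13 = 0.0769.
Raised to α = 3.0: 0.02913; 0.01229; 0.00046.
Sum = 0.041875; FGT(3.0) = 0.041875 / 6 = 0.007.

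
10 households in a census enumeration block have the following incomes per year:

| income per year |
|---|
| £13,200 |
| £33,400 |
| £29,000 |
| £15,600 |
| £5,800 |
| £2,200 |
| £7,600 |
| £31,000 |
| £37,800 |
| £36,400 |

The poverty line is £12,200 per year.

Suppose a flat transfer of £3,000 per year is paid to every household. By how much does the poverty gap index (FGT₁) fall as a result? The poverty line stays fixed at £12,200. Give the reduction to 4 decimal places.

0.0738

Before: below the line — £2,200, £5,800, £7,600; poverty gap index (FGT₁) = 0.172131.
After the £3,000 transfer: below the line — £5,200, £8,800, £10,600; poverty gap index (FGT₁) = 0.098361.
Reduction = 0.172131 − 0.098361 = 0.0738.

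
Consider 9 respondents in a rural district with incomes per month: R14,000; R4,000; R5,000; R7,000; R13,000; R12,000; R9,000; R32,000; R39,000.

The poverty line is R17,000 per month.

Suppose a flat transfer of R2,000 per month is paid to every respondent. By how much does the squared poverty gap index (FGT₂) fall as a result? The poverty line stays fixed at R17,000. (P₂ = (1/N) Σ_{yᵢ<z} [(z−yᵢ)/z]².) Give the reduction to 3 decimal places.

Before: below the line — R4,000, R5,000, R7,000, R9,000, R12,000, R13,000, R14,000; squared poverty gap index (FGT₂) = 0.20261.
After the R2,000 transfer: below the line — R6,000, R7,000, R9,000, R11,000, R14,000, R15,000, R16,000; squared poverty gap index (FGT₂) = 0.12880.
Reduction = 0.20261 − 0.12880 = 0.074.

0.074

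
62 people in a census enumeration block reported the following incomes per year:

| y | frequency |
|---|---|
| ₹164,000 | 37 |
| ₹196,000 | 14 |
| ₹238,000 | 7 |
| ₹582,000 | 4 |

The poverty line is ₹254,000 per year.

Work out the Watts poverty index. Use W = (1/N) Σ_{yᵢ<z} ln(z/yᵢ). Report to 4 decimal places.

0.3269

Below the line: 37×₹164,000, 14×₹196,000, 7×₹238,000 (q = 58 of N = 62).
ln(z/y) terms: ln(254000/164000) = 0.4375 (×37); ln(254000/196000) = 0.2592 (×14); ln(254000/238000) = 0.0651 (×7).
W = 20.270830 / 62 = 0.3269.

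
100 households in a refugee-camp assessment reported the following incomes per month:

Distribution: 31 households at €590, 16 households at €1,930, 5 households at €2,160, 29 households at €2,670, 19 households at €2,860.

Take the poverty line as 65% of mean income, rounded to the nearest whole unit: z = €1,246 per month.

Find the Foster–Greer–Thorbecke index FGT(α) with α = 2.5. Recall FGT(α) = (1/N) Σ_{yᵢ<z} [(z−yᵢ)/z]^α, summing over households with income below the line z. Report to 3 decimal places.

Below the line: 31×€590 (q = 31 of N = 100).
Relative gaps: (1246−590)/1246 = 0.5265 (×31).
Raised to α = 2.5: 0.20112 (×31).
Sum = 6.234853; FGT(2.5) = 6.234853 / 100 = 0.062.

0.062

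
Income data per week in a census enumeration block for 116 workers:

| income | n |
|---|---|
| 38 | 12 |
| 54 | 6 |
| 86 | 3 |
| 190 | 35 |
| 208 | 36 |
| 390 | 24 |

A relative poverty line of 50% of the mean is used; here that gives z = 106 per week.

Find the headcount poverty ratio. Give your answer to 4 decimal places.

0.1810

21 of the 116 workers have income below 106.
H = 21/116 = 0.1810.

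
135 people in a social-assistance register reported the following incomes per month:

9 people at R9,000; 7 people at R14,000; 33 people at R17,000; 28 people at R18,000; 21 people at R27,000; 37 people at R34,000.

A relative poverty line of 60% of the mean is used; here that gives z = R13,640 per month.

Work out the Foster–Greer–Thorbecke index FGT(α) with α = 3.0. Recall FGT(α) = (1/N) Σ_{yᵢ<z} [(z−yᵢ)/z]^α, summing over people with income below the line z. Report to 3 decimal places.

0.003

Below z: 9×R9,000 (q = 9 of N = 135).
Shortfall ratios: (13640−9000)/13640 = 0.3402 (×9).
Raised to α = 3.0: 0.03937 (×9).
Sum = 0.354285; FGT(3.0) = 0.354285 / 135 = 0.003.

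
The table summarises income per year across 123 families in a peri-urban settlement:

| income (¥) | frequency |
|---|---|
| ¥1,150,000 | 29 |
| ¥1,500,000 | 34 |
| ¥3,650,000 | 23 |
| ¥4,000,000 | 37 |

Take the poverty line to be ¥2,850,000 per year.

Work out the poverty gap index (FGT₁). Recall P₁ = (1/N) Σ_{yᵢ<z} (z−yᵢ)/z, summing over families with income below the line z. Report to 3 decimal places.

0.272

Below z: 29×¥1,150,000, 34×¥1,500,000 (q = 63 of N = 123).
Relative gaps: (2850000−1150000)/2850000 = 0.5965 (×29); (2850000−1500000)/2850000 = 0.4737 (×34).
Σ = 33.403509. Dividing by the full population N = 123 gives P₁ = 0.272.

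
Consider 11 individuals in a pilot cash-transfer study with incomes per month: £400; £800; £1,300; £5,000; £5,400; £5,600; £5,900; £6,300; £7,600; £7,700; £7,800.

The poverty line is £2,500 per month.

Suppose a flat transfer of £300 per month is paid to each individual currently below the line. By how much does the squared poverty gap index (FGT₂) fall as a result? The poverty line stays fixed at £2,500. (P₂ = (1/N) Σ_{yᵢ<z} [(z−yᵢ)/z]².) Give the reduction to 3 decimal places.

Before: below the line — £400, £800, £1,300; squared poverty gap index (FGT₂) = 0.12713.
After the £300 transfer: below the line — £700, £1,100, £1,600; squared poverty gap index (FGT₂) = 0.08742.
Reduction = 0.12713 − 0.08742 = 0.040.

0.040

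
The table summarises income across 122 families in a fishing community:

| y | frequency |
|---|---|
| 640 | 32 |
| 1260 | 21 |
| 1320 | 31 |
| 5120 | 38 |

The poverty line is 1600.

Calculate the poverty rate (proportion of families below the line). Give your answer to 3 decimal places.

84 of the 122 families have income below 1600.
H = 84/122 = 0.689.

0.689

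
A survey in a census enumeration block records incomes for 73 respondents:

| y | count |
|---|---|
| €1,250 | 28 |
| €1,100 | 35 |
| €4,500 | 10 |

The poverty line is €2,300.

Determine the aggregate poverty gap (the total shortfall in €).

Below the line: 35×€1,100, 28×€1,250 (q = 63 of N = 73).
Individual gaps: 35×(2300−1100) = 42000; 28×(2300−1250) = 29400.
Aggregate gap = €71,400.

€71,400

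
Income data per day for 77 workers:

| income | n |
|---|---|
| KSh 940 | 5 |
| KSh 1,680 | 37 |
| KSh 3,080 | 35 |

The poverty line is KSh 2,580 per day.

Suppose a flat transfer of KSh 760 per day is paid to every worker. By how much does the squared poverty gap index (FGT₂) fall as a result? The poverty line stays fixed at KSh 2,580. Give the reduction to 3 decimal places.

Before: below the line — 5×KSh 940, 37×KSh 1,680; squared poverty gap index (FGT₂) = 0.08471.
After the KSh 760 transfer: below the line — 5×KSh 1,700, 37×KSh 2,440; squared poverty gap index (FGT₂) = 0.00897.
Reduction = 0.08471 − 0.00897 = 0.076.

0.076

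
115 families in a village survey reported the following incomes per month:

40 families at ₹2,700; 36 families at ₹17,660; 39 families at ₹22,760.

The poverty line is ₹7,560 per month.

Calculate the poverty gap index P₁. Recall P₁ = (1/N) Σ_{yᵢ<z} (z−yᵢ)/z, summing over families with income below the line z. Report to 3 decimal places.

Poor units: 40×₹2,700 (q = 40 of N = 115).
Relative gaps: (7560−2700)/7560 = 0.6429 (×40).
Σ = 25.714286. Dividing by the full population N = 115 gives P₁ = 0.224.

0.224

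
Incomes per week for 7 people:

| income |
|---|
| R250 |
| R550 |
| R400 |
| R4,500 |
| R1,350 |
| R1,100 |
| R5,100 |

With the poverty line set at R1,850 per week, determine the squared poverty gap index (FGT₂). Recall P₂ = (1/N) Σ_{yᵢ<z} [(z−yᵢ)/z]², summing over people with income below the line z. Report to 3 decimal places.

0.299

Incomes under z: R250, R400, R550, R1,100, R1,350 (q = 5 of N = 7).
Gap ratios (z−y)/z: (1850−250)/1850 = 0.8649; (1850−400)/1850 = 0.7838; (1850−550)/1850 = 0.7027; (1850−1100)/1850 = 0.4054; (1850−1350)/1850 = 0.2703.
Squared: 0.7480; 0.6143; 0.4938; 0.1644; 0.0730.
Sum = 2.093499; P₂ = 2.093499 / 7 = 0.299.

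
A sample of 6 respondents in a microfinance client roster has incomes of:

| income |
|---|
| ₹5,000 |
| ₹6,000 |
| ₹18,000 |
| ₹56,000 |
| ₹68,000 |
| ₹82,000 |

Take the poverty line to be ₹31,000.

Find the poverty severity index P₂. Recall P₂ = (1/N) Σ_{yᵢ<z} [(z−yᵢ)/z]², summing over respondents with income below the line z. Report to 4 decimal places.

0.2549

Below the line: ₹5,000, ₹6,000, ₹18,000 (q = 3 of N = 6).
Relative gaps: (31000−5000)/31000 = 0.8387; (31000−6000)/31000 = 0.8065; (31000−18000)/31000 = 0.4194.
Squared: 0.7034; 0.6504; 0.1759.
Sum = 1.529657; P₂ = 1.529657 / 6 = 0.2549.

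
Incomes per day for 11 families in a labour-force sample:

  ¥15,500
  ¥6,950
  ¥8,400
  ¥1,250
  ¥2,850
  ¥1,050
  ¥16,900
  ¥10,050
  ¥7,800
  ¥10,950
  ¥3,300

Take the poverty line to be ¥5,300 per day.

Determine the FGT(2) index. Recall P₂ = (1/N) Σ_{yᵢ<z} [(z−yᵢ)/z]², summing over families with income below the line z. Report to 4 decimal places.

Below the line: ¥1,050, ¥1,250, ¥2,850, ¥3,300 (q = 4 of N = 11).
Gap ratios (z−y)/z: (5300−1050)/5300 = 0.8019; (5300−1250)/5300 = 0.7642; (5300−2850)/5300 = 0.4623; (5300−3300)/5300 = 0.3774.
Squared: 0.6430; 0.5839; 0.2137; 0.1424.
Sum = 1.583037; P₂ = 1.583037 / 11 = 0.1439.

0.1439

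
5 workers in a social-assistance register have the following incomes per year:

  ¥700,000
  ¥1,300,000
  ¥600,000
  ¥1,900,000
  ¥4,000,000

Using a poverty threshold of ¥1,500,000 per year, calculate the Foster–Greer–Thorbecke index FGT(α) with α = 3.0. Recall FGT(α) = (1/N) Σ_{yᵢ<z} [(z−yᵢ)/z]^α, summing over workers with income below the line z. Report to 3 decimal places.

Below the line: ¥600,000, ¥700,000, ¥1,300,000 (q = 3 of N = 5).
Relative gaps: (1500000−600000)/1500000 = 0.6000; (1500000−700000)/1500000 = 0.5333; (1500000−1300000)/1500000 = 0.1333.
Raised to α = 3.0: 0.21600; 0.15170; 0.00237.
Sum = 0.370074; FGT(3.0) = 0.370074 / 5 = 0.074.

0.074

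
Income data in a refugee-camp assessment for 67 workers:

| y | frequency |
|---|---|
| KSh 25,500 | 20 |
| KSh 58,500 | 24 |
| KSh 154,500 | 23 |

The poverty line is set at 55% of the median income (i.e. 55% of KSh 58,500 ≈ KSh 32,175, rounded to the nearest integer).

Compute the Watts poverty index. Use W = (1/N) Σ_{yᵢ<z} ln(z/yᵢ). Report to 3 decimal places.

Below z: 20×KSh 25,500 (q = 20 of N = 67).
Log gaps: ln(32175/25500) = 0.2325 (×20).
W = 4.650226 / 67 = 0.069.

0.069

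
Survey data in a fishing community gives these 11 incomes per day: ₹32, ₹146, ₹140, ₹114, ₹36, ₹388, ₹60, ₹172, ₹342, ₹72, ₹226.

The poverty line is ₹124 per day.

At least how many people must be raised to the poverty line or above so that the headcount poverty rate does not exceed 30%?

Currently q = 5 of N = 11 are below the line (H = 0.455).
A headcount ratio of at most 30% allows at most ⌊0.30 × 11⌋ = 3 poor people.
So at least 5 − 3 = 2 must be lifted.

2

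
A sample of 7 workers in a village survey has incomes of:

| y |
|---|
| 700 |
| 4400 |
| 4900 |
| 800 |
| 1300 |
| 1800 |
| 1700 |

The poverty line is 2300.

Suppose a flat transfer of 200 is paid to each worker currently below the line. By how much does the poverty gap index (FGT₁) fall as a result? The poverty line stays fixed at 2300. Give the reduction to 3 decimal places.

Before: below the line — 700, 800, 1300, 1700, 1800; poverty gap index (FGT₁) = 0.32298.
After the 200 transfer: below the line — 900, 1000, 1500, 1900, 2000; poverty gap index (FGT₁) = 0.26087.
Reduction = 0.32298 − 0.26087 = 0.062.

0.062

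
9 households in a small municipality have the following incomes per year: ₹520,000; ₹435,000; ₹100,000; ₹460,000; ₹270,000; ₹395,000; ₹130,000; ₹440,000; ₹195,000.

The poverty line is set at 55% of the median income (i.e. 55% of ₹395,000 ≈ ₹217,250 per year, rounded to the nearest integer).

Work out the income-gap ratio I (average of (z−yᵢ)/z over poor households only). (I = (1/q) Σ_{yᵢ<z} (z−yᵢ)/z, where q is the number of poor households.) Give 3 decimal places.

0.348

Incomes under z: ₹100,000, ₹130,000, ₹195,000 (q = 3 of N = 9).
Relative gaps: 0.5397, 0.4016, 0.1024; sum = 1.043728.
The income-gap ratio divides by q (the poor only): 1.043728 / 3 = 0.348.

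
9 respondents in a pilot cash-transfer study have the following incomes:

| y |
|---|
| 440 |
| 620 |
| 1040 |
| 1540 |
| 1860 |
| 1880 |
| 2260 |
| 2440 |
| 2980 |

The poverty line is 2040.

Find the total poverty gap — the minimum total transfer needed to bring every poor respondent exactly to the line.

4860

Poor units: 440, 620, 1040, 1540, 1860, 1880 (q = 6 of N = 9).
Individual gaps: 2040−440 = 1600; 2040−620 = 1420; 2040−1040 = 1000; 2040−1540 = 500; 2040−1860 = 180; 2040−1880 = 160.
Aggregate gap = 4860.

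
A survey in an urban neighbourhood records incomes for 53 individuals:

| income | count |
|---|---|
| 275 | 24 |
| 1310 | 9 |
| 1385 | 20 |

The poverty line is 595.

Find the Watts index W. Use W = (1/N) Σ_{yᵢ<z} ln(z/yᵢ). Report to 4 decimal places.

0.3495

Poor units: 24×275 (q = 24 of N = 53).
Log gaps: ln(595/275) = 0.7718 (×24).
W = 18.522967 / 53 = 0.3495.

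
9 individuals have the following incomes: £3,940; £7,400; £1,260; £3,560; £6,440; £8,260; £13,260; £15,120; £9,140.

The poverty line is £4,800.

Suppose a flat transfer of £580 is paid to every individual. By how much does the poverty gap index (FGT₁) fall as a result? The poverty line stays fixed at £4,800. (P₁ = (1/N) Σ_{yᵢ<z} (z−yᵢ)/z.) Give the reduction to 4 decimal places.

0.0403

Before: below the line — £1,260, £3,560, £3,940; poverty gap index (FGT₁) = 0.130556.
After the £580 transfer: below the line — £1,840, £4,140, £4,520; poverty gap index (FGT₁) = 0.090278.
Reduction = 0.130556 − 0.090278 = 0.0403.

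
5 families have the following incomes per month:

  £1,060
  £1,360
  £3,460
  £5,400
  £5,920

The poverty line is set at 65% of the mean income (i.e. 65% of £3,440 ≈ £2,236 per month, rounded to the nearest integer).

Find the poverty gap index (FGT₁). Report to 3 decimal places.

Incomes under z: £1,060, £1,360 (q = 2 of N = 5).
Normalized shortfalls: (2236−1060)/2236 = 0.5259; (2236−1360)/2236 = 0.3918.
Σ = 0.917710. Dividing by the full population N = 5 gives P₁ = 0.184.

0.184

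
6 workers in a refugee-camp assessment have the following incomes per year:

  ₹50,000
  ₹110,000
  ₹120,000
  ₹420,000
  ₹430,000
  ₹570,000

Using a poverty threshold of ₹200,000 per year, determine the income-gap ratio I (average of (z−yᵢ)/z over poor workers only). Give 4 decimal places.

Poor units: ₹50,000, ₹110,000, ₹120,000 (q = 3 of N = 6).
Shortfall ratios (z−y)/z: 0.7500, 0.4500, 0.4000; sum = 1.600000.
I averages over the q = 3 poor units only: 1.600000 / 3 = 0.5333.

0.5333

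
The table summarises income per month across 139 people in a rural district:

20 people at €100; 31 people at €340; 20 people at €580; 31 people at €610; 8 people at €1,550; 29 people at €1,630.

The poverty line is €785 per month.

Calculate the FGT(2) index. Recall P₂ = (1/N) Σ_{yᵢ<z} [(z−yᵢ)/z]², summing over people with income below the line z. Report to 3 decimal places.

Below z: 20×€100, 31×€340, 20×€580, 31×€610 (q = 102 of N = 139).
Shortfall ratios: (785−100)/785 = 0.8726 (×20); (785−340)/785 = 0.5669 (×31); (785−580)/785 = 0.2611 (×20); (785−610)/785 = 0.2229 (×31).
Squared: 0.7615 (×20); 0.3214 (×31); 0.0682 (×20); 0.0497 (×31).
Sum = 28.095501; P₂ = 28.095501 / 139 = 0.202.

0.202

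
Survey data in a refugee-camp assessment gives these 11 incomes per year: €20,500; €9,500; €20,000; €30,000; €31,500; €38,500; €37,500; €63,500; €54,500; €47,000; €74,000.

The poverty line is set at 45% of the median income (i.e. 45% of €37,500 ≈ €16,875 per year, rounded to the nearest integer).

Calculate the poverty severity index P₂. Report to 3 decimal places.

Poor units: €9,500 (q = 1 of N = 11).
Gap ratios (z−y)/z: (16875−9500)/16875 = 0.4370.
Squared: 0.1910.
Sum = 0.191001; P₂ = 0.191001 / 11 = 0.017.

0.017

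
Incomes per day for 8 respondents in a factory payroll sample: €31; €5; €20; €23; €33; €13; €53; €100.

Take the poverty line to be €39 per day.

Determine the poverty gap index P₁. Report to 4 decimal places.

Below z: €5, €13, €20, €23, €31, €33 (q = 6 of N = 8).
Gap ratios (z−y)/z: (39−5)/39 = 0.8718; (39−13)/39 = 0.6667; (39−20)/39 = 0.4872; (39−23)/39 = 0.4103; (39−31)/39 = 0.2051; (39−33)/39 = 0.1538.
Sum of shortfalls = 2.794872; P₁ averages over all N: 2.794872 / 8 = 0.3494.

0.3494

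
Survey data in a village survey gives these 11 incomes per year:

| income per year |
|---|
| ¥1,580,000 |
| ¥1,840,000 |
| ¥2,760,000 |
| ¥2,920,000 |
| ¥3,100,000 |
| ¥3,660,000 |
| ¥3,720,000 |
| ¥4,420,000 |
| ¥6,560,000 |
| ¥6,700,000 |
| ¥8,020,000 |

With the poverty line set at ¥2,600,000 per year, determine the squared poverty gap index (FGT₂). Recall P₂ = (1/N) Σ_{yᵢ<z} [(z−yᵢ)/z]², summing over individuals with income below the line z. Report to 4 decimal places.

Below the line: ¥1,580,000, ¥1,840,000 (q = 2 of N = 11).
Shortfall ratios: (2600000−1580000)/2600000 = 0.3923; (2600000−1840000)/2600000 = 0.2923.
Squared: 0.1539; 0.0854.
Sum = 0.239349; P₂ = 0.239349 / 11 = 0.0218.

0.0218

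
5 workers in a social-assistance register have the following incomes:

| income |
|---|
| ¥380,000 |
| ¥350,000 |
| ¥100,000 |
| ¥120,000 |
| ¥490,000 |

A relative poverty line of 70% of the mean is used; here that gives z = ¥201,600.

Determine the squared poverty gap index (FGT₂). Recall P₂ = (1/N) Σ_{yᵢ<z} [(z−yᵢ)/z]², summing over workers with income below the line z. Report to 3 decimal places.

Below z: ¥100,000, ¥120,000 (q = 2 of N = 5).
Normalized shortfalls: (201600−100000)/201600 = 0.5040; (201600−120000)/201600 = 0.4048.
Squared: 0.2540; 0.1638.
Sum = 0.417816; P₂ = 0.417816 / 5 = 0.084.

0.084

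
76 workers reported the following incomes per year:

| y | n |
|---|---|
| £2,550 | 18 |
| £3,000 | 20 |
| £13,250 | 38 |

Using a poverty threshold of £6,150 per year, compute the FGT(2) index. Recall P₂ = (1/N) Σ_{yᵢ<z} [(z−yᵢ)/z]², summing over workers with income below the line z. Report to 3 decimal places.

Poor units: 18×£2,550, 20×£3,000 (q = 38 of N = 76).
Shortfall ratios: (6150−2550)/6150 = 0.5854 (×18); (6150−3000)/6150 = 0.5122 (×20).
Squared: 0.3427 (×18); 0.2623 (×20).
Sum = 11.414634; P₂ = 11.414634 / 76 = 0.150.

0.150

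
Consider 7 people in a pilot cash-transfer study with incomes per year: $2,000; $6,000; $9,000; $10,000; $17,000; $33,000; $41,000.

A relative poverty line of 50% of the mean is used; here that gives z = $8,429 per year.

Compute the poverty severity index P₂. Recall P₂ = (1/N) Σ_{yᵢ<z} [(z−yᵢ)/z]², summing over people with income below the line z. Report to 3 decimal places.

0.095

Below the line: $2,000, $6,000 (q = 2 of N = 7).
Shortfall ratios: (8429−2000)/8429 = 0.7627; (8429−6000)/8429 = 0.2882.
Squared: 0.5817; 0.0830.
Sum = 0.664791; P₂ = 0.664791 / 7 = 0.095.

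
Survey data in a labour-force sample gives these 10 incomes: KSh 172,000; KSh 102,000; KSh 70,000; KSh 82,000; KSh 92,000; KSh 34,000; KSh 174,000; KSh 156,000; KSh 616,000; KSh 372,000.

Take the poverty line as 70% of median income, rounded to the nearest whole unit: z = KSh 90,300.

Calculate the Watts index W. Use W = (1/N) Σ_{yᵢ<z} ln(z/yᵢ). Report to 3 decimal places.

Incomes under z: KSh 34,000, KSh 70,000, KSh 82,000 (q = 3 of N = 10).
Log gaps: ln(90300/34000) = 0.9768; ln(90300/70000) = 0.2546; ln(90300/82000) = 0.0964.
W = 1.327837 / 10 = 0.133.

0.133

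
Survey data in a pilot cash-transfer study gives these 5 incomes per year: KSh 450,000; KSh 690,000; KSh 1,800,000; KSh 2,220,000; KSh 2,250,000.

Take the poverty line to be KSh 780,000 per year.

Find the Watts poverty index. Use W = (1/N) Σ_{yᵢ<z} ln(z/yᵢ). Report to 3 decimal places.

Incomes under z: KSh 450,000, KSh 690,000 (q = 2 of N = 5).
Log shortfalls: ln(780000/450000) = 0.5500; ln(780000/690000) = 0.1226.
W = 0.672649 / 5 = 0.135.

0.135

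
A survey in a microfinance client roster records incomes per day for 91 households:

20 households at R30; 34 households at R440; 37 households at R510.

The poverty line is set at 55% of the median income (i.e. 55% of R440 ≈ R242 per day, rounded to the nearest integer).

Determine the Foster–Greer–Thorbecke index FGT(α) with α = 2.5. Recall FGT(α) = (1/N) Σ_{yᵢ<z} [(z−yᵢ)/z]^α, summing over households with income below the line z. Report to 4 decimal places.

0.1579

Below z: 20×R30 (q = 20 of N = 91).
Relative gaps: (242−30)/242 = 0.8760 (×20).
Raised to α = 2.5: 0.71829 (×20).
Sum = 14.365847; FGT(2.5) = 14.365847 / 91 = 0.1579.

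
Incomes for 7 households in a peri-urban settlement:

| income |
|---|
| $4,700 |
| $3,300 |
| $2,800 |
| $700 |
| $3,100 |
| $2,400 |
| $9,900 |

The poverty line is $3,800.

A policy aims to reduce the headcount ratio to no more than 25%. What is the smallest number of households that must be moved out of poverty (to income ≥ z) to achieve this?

Currently q = 5 of N = 7 are below the line (H = 0.714).
A headcount ratio of at most 25% allows at most ⌊0.25 × 7⌋ = 1 poor households.
So at least 5 − 1 = 4 must be lifted.

4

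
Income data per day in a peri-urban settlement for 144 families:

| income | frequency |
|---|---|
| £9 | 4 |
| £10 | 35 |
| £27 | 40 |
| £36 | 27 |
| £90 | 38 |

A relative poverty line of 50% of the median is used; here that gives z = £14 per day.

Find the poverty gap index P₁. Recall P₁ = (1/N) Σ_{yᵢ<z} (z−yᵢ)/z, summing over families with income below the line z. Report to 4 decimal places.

0.0794

Below the line: 4×£9, 35×£10 (q = 39 of N = 144).
Normalized shortfalls: (14−9)/14 = 0.3571 (×4); (14−10)/14 = 0.2857 (×35).
Σ = 11.428571. Dividing by the full population N = 144 gives P₁ = 0.0794.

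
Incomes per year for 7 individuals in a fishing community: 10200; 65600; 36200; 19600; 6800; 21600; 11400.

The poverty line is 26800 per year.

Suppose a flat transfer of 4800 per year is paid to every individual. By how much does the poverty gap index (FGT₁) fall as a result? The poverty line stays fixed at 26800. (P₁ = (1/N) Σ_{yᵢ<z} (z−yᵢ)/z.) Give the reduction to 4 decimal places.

0.1279

Before: below the line — 6800, 10200, 11400, 19600, 21600; poverty gap index (FGT₁) = 0.343284.
After the 4800 transfer: below the line — 11600, 15000, 16200, 24400, 26400; poverty gap index (FGT₁) = 0.215352.
Reduction = 0.343284 − 0.215352 = 0.1279.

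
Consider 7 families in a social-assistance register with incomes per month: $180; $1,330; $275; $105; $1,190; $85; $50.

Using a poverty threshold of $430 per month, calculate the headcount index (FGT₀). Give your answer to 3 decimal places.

5 of the 7 families have income below $430.
H = 5/7 = 0.714.

0.714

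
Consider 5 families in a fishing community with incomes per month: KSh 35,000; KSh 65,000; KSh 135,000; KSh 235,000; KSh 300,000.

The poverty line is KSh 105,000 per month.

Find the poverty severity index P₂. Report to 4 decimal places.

Incomes under z: KSh 35,000, KSh 65,000 (q = 2 of N = 5).
Gap ratios (z−y)/z: (105000−35000)/105000 = 0.6667; (105000−65000)/105000 = 0.3810.
Squared: 0.4444; 0.1451.
Sum = 0.589569; P₂ = 0.589569 / 5 = 0.1179.

0.1179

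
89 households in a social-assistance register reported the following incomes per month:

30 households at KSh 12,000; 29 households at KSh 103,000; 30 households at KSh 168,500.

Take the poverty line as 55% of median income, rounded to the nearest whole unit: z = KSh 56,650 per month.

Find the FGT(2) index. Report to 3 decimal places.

0.209

Below the line: 30×KSh 12,000 (q = 30 of N = 89).
Shortfall ratios: (56650−12000)/56650 = 0.7882 (×30).
Squared: 0.6212 (×30).
Sum = 18.636500; P₂ = 18.636500 / 89 = 0.209.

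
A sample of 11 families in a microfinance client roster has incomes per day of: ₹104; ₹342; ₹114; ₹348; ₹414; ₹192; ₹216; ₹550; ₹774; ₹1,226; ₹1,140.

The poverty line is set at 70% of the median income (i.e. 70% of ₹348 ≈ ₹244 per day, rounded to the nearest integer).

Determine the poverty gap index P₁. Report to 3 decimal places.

Incomes under z: ₹104, ₹114, ₹192, ₹216 (q = 4 of N = 11).
Normalized shortfalls: (244−104)/244 = 0.5738; (244−114)/244 = 0.5328; (244−192)/244 = 0.2131; (244−216)/244 = 0.1148.
Σ = 1.434426. Dividing by the full population N = 11 gives P₁ = 0.130.

0.130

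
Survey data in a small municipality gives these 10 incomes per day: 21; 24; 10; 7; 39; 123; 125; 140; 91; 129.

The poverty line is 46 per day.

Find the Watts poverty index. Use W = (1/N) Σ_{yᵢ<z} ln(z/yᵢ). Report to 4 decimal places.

0.5009

Incomes under z: 7, 10, 21, 24, 39 (q = 5 of N = 10).
ln(z/y) terms: ln(46/7) = 1.8827; ln(46/10) = 1.5261; ln(46/21) = 0.7841; ln(46/24) = 0.6506; ln(46/39) = 0.1651.
W = 5.008574 / 10 = 0.5009.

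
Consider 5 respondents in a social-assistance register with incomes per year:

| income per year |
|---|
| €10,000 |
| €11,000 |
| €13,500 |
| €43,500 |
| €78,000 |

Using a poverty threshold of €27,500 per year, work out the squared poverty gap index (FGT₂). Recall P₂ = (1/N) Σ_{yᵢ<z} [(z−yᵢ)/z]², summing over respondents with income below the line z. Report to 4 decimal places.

0.2048

Poor units: €10,000, €11,000, €13,500 (q = 3 of N = 5).
Relative gaps: (27500−10000)/27500 = 0.6364; (27500−11000)/27500 = 0.6000; (27500−13500)/27500 = 0.5091.
Squared: 0.4050; 0.3600; 0.2592.
Sum = 1.024132; P₂ = 1.024132 / 5 = 0.2048.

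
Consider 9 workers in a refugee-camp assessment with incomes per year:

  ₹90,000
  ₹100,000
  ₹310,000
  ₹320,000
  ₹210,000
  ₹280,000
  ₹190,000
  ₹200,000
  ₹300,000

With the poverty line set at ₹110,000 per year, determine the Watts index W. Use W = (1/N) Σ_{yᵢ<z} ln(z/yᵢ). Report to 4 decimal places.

Poor units: ₹90,000, ₹100,000 (q = 2 of N = 9).
Log shortfalls: ln(110000/90000) = 0.2007; ln(110000/100000) = 0.0953.
W = 0.295981 / 9 = 0.0329.

0.0329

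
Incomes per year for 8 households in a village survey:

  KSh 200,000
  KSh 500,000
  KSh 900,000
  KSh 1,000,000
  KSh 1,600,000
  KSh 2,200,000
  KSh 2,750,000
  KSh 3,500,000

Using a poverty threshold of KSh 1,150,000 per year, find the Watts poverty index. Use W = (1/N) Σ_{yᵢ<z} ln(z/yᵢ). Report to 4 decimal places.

0.3709

Poor units: KSh 200,000, KSh 500,000, KSh 900,000, KSh 1,000,000 (q = 4 of N = 8).
Log gaps: ln(1150000/200000) = 1.7492; ln(1150000/500000) = 0.8329; ln(1150000/900000) = 0.2451; ln(1150000/1000000) = 0.1398.
W = 2.966993 / 8 = 0.3709.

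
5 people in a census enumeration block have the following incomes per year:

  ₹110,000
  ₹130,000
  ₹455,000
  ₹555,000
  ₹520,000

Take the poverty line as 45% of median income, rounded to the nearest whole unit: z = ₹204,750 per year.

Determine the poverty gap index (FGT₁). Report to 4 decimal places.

Below the line: ₹110,000, ₹130,000 (q = 2 of N = 5).
Gap ratios (z−y)/z: (204750−110000)/204750 = 0.4628; (204750−130000)/204750 = 0.3651.
Sum of shortfalls = 0.827839; P₁ averages over all N: 0.827839 / 5 = 0.1656.

0.1656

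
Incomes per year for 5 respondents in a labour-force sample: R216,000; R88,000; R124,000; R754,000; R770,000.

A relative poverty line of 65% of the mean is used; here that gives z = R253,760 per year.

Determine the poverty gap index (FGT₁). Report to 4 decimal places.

0.2627

Poor units: R88,000, R124,000, R216,000 (q = 3 of N = 5).
Normalized shortfalls: (253760−88000)/253760 = 0.6532; (253760−124000)/253760 = 0.5113; (253760−216000)/253760 = 0.1488.
Sum of shortfalls = 1.313367; P₁ averages over all N: 1.313367 / 5 = 0.2627.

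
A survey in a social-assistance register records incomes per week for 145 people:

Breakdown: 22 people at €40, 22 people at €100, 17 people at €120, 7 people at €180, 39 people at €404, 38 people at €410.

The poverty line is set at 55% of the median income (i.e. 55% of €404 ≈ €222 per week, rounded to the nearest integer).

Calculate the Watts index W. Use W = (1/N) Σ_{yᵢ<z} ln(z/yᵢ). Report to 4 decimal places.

0.4633

Incomes under z: 22×€40, 22×€100, 17×€120, 7×€180 (q = 68 of N = 145).
Log shortfalls: ln(222/40) = 1.7138 (×22); ln(222/100) = 0.7975 (×22); ln(222/120) = 0.6152 (×17); ln(222/180) = 0.2097 (×7).
W = 67.174912 / 145 = 0.4633.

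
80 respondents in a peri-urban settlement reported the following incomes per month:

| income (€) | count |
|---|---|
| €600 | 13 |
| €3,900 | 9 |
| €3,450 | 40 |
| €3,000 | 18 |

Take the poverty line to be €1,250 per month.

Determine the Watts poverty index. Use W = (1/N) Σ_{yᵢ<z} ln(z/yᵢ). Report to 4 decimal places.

0.1193

Below z: 13×€600 (q = 13 of N = 80).
Log gaps: ln(1250/600) = 0.7340 (×13).
W = 9.541599 / 80 = 0.1193.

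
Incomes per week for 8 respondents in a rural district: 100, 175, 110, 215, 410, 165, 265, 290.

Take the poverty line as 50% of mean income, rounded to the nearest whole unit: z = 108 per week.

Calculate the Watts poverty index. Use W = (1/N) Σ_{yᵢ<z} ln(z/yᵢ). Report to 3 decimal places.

0.010

Poor units: 100 (q = 1 of N = 8).
ln(z/y) terms: ln(108/100) = 0.0770.
W = 0.076961 / 8 = 0.010.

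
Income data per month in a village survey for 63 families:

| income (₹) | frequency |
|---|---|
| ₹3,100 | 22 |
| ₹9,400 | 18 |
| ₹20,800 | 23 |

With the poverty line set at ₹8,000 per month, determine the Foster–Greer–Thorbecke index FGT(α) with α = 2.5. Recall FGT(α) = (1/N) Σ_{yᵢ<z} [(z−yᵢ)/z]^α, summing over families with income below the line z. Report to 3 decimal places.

0.103

Below z: 22×₹3,100 (q = 22 of N = 63).
Shortfall ratios: (8000−3100)/8000 = 0.6125 (×22).
Raised to α = 2.5: 0.29361 (×22).
Sum = 6.459337; FGT(2.5) = 6.459337 / 63 = 0.103.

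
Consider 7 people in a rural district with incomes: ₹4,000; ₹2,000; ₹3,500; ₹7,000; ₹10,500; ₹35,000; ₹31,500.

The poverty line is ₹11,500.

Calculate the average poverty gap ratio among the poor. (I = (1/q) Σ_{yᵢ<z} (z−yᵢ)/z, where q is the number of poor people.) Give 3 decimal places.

Below z: ₹2,000, ₹3,500, ₹4,000, ₹7,000, ₹10,500 (q = 5 of N = 7).
Shortfall ratios (z−y)/z: 0.8261, 0.6957, 0.6522, 0.3913, 0.0870; sum = 2.652174.
I averages over the q = 5 poor units only: 2.652174 / 5 = 0.530.

0.530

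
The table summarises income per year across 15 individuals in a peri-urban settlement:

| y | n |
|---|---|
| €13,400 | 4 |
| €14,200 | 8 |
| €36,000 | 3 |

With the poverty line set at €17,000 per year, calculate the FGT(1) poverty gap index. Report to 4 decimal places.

Poor units: 4×€13,400, 8×€14,200 (q = 12 of N = 15).
Gap ratios (z−y)/z: (17000−13400)/17000 = 0.2118 (×4); (17000−14200)/17000 = 0.1647 (×8).
Sum of shortfalls = 2.164706; P₁ averages over all N: 2.164706 / 15 = 0.1443.

0.1443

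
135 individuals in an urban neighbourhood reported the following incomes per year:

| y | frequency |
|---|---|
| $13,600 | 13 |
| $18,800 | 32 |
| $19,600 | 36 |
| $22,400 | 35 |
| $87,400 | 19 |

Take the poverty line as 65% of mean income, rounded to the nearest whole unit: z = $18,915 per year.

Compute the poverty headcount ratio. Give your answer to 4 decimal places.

0.3333

45 of the 135 individuals have income below $18,915.
H = 45/135 = 0.3333.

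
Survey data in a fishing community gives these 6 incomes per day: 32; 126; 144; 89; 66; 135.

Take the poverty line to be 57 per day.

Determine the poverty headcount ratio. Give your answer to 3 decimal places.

0.167

1 of the 6 families have income below 57.
H = 1/6 = 0.167.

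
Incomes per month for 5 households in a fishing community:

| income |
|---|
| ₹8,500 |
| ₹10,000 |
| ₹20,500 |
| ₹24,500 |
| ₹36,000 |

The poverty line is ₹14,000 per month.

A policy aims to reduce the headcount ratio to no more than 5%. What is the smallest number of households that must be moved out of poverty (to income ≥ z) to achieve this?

2 of the 5 households are poor, so H = 2/5 = 0.400.
A headcount ratio of at most 5% allows at most ⌊0.05 × 5⌋ = 0 poor households.
So at least 2 − 0 = 2 must be lifted.

2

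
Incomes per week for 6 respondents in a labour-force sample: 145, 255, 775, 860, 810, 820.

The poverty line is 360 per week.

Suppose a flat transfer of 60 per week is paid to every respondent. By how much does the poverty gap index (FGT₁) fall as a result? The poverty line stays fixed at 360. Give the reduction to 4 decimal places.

Before: below the line — 145, 255; poverty gap index (FGT₁) = 0.148148.
After the 60 transfer: below the line — 205, 315; poverty gap index (FGT₁) = 0.092593.
Reduction = 0.148148 − 0.092593 = 0.0556.

0.0556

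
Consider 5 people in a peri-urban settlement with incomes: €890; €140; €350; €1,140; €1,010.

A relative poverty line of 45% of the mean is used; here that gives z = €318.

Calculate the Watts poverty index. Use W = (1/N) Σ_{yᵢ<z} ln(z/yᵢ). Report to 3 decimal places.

0.164

Incomes under z: €140 (q = 1 of N = 5).
Log shortfalls: ln(318/140) = 0.8204.
W = 0.820409 / 5 = 0.164.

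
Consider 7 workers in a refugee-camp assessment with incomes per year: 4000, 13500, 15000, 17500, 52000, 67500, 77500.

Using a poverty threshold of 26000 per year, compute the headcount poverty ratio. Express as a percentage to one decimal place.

57.1%

4 of the 7 workers have income below 26000.
H = 4/7 = 57.1%.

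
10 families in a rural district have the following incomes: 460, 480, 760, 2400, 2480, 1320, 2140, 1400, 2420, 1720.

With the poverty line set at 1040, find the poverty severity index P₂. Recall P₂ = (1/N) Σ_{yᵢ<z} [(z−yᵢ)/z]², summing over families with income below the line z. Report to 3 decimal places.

Incomes under z: 460, 480, 760 (q = 3 of N = 10).
Gap ratios (z−y)/z: (1040−460)/1040 = 0.5577; (1040−480)/1040 = 0.5385; (1040−760)/1040 = 0.2692.
Squared: 0.3110; 0.2899; 0.0725.
Sum = 0.673447; P₂ = 0.673447 / 10 = 0.067.

0.067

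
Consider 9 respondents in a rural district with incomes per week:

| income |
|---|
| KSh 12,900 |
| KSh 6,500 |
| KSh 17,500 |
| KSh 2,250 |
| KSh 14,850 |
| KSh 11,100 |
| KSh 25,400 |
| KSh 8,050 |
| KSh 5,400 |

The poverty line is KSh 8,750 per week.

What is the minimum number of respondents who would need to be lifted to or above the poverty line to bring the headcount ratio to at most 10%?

4 of the 9 respondents are poor, so H = 4/9 = 0.444.
A headcount ratio of at most 10% allows at most ⌊0.10 × 9⌋ = 0 poor respondents.
So at least 4 − 0 = 4 must be lifted.

4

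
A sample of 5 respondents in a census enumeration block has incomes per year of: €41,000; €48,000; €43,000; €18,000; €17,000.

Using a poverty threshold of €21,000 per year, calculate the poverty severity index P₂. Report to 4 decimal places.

Incomes under z: €17,000, €18,000 (q = 2 of N = 5).
Relative gaps: (21000−17000)/21000 = 0.1905; (21000−18000)/21000 = 0.1429.
Squared: 0.0363; 0.0204.
Sum = 0.056689; P₂ = 0.056689 / 5 = 0.0113.

0.0113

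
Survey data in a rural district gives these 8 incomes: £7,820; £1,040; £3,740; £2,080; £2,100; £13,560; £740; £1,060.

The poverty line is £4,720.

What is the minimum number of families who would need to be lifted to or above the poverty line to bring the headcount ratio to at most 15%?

5

Currently q = 6 of N = 8 are below the line (H = 0.750).
A headcount ratio of at most 15% allows at most ⌊0.15 × 8⌋ = 1 poor families.
So at least 6 − 1 = 5 must be lifted.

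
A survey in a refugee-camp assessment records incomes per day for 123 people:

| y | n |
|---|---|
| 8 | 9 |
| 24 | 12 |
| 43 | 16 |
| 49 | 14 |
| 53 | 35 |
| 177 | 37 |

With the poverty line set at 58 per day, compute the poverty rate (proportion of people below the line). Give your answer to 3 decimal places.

0.699

86 of the 123 people have income below 58.
H = 86/123 = 0.699.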